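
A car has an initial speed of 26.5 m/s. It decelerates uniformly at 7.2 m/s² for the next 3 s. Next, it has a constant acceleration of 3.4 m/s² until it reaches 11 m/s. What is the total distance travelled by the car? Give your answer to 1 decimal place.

Phase 1 (decelerating): v₀ = 26.5 m/s, a = -7.2 m/s².
v = v₀ + at = 26.5 + (-7.2)(3) = 4.90 m/s
Δx = v₀t + ½at² = 26.5·3 + 0.5·-7.2·3² = 47.1 m

Phase 2 (accelerating): v₀ = 4.90 m/s, a = 3.4 m/s².
v = v₀ + at → t = (11 − 4.90) / 3.4 = 1.79 s
v² = v₀² + 2aΔx → Δx = (11² − 4.90²)/(2·3.4) = 14.3 m
Total distance = 47.1 + 14.3 = 61.4 m

61.4 m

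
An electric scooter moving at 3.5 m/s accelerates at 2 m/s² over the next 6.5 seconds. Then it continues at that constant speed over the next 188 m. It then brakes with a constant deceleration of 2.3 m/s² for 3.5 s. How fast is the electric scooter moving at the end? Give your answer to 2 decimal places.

8.45 m/s

Phase 1 (accelerating): v₀ = 3.50 m/s, a = 2 m/s².
v = v₀ + at = 3.50 + (2)(6.5) = 16.5 m/s
Δx = v₀t + ½at² = 3.50·6.5 + 0.5·2·6.5² = 65.0 m

Phase 2 (constant speed): v₀ = 16.5 m/s, a = 0 m/s².
Constant speed: t = d/v = 188/16.5 = 11.4 s

Phase 3 (decelerating): v₀ = 16.5 m/s, a = -2.3 m/s².
v = v₀ + at = 16.5 + (-2.3)(3.5) = 8.45 m/s
Δx = v₀t + ½at² = 16.5·3.5 + 0.5·-2.3·3.5² = 43.7 m
Final speed = 8.45 m/s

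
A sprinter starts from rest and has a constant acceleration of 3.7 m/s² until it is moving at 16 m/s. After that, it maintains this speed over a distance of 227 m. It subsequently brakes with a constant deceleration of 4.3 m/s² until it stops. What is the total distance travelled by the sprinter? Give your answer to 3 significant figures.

291 m

Phase 1 (accelerating): v₀ = 0 m/s, a = 3.7 m/s².
v = v₀ + at → t = (16 − 0) / 3.7 = 4.32 s
v² = v₀² + 2aΔx → Δx = (16² − 0²)/(2·3.7) = 34.6 m

Phase 2 (constant speed): v₀ = 16.0 m/s, a = 0 m/s².
Constant speed: t = d/v = 227/16.0 = 14.2 s

Phase 3 (decelerating): v₀ = 16.0 m/s, a = -4.3 m/s².
v = v₀ + at → t = (0 − 16.0) / -4.3 = 3.72 s
v² = v₀² + 2aΔx → Δx = (0² − 16.0²)/(2·-4.3) = 29.8 m
Total distance = 34.6 + 227 + 29.8 = 291 m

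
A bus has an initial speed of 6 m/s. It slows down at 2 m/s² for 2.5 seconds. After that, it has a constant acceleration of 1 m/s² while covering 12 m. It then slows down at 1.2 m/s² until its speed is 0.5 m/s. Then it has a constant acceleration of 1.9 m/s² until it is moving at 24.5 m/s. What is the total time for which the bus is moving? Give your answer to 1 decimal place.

22.9 s

Phase 1 (decelerating): v₀ = 6.00 m/s, a = -2 m/s².
v = v₀ + at = 6.00 + (-2)(2.5) = 1.00 m/s
Δx = v₀t + ½at² = 6.00·2.5 + 0.5·-2·2.5² = 8.75 m

Phase 2 (accelerating): v₀ = 1.00 m/s, a = 1 m/s².
v² = v₀² + 2aΔx = 1.00² + 2·1·12 = 25.0 → v = 5.00 m/s
t = (v − v₀)/a = (5.00 − 1.00)/1 = 4.00 s

Phase 3 (decelerating): v₀ = 5.00 m/s, a = -1.2 m/s².
v = v₀ + at → t = (0.5 − 5.00) / -1.2 = 3.75 s
v² = v₀² + 2aΔx → Δx = (0.5² − 5.00²)/(2·-1.2) = 10.3 m

Phase 4 (accelerating): v₀ = 0.500 m/s, a = 1.9 m/s².
v = v₀ + at → t = (24.5 − 0.500) / 1.9 = 12.6 s
v² = v₀² + 2aΔx → Δx = (24.5² − 0.500²)/(2·1.9) = 158 m
Total time = 2.50 + 4.00 + 3.75 + 12.6 = 22.9 s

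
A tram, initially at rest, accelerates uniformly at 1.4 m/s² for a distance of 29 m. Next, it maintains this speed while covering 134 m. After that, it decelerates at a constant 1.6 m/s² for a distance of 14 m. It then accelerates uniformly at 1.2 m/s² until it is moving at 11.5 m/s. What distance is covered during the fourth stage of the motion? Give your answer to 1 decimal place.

39.9 m

Phase 1 (accelerating): v₀ = 0 m/s, a = 1.4 m/s².
v² = v₀² + 2aΔx = 0² + 2·1.4·29 = 81.2 → v = 9.01 m/s
t = (v − v₀)/a = (9.01 − 0)/1.4 = 6.44 s

Phase 2 (constant speed): v₀ = 9.01 m/s, a = 0 m/s².
Constant speed: t = d/v = 134/9.01 = 14.9 s

Phase 3 (decelerating): v₀ = 9.01 m/s, a = -1.6 m/s².
v² = v₀² + 2aΔx = 9.01² + 2·-1.6·14 = 36.4 → v = 6.03 m/s
t = (v − v₀)/a = (6.03 − 9.01)/-1.6 = 1.86 s

Phase 4 (accelerating): v₀ = 6.03 m/s, a = 1.2 m/s².
v = v₀ + at → t = (11.5 − 6.03) / 1.2 = 4.56 s
v² = v₀² + 2aΔx → Δx = (11.5² − 6.03²)/(2·1.2) = 39.9 m
Distance in phase 4 = 39.9 m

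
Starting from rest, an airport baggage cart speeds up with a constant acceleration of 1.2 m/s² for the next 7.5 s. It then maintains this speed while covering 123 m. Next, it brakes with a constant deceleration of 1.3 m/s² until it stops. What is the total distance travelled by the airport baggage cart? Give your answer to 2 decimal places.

187.90 m

Phase 1 (accelerating): v₀ = 0 m/s, a = 1.2 m/s².
v = v₀ + at = 0 + (1.2)(7.5) = 9.00 m/s
Δx = v₀t + ½at² = 0·7.5 + 0.5·1.2·7.5² = 33.8 m

Phase 2 (constant speed): v₀ = 9.00 m/s, a = 0 m/s².
Constant speed: t = d/v = 123/9.00 = 13.7 s

Phase 3 (decelerating): v₀ = 9.00 m/s, a = -1.3 m/s².
v = v₀ + at → t = (0 − 9.00) / -1.3 = 6.92 s
v² = v₀² + 2aΔx → Δx = (0² − 9.00²)/(2·-1.3) = 31.2 m
Total distance = 33.8 + 123 + 31.2 = 188 m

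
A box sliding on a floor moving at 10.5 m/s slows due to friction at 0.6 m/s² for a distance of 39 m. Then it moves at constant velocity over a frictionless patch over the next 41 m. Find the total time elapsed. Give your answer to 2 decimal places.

9.37 s

Phase 1 (decelerating): v₀ = 10.5 m/s, a = -0.6 m/s².
v² = v₀² + 2aΔx = 10.5² + 2·-0.6·39 = 63.5 → v = 7.97 m/s
t = (v − v₀)/a = (7.97 − 10.5)/-0.6 = 4.22 s

Phase 2 (constant speed): v₀ = 7.97 m/s, a = 0 m/s².
Constant speed: t = d/v = 41/7.97 = 5.15 s
Total time = 4.22 + 5.15 = 9.37 s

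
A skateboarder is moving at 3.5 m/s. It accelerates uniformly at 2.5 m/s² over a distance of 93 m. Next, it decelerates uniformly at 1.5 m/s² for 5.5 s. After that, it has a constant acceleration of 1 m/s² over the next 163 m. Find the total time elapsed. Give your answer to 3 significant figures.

21.8 s

Phase 1 (accelerating): v₀ = 3.50 m/s, a = 2.5 m/s².
v² = v₀² + 2aΔx = 3.50² + 2·2.5·93 = 477 → v = 21.8 m/s
t = (v − v₀)/a = (21.8 − 3.50)/2.5 = 7.34 s

Phase 2 (decelerating): v₀ = 21.8 m/s, a = -1.5 m/s².
v = v₀ + at = 21.8 + (-1.5)(5.5) = 13.6 m/s
Δx = v₀t + ½at² = 21.8·5.5 + 0.5·-1.5·5.5² = 97.5 m

Phase 3 (accelerating): v₀ = 13.6 m/s, a = 1 m/s².
v² = v₀² + 2aΔx = 13.6² + 2·1·163 = 511 → v = 22.6 m/s
t = (v − v₀)/a = (22.6 − 13.6)/1 = 9.01 s
Total time = 7.34 + 5.50 + 9.01 = 21.8 s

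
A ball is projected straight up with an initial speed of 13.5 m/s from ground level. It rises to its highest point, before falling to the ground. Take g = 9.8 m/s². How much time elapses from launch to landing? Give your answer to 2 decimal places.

Phase 1 (rising): v₀ = 13.5 m/s, a = -9.8 m/s².
v = v₀ + at → t = (0 − 13.5) / -9.8 = 1.38 s
v² = v₀² + 2aΔx → Δx = (0² − 13.5²)/(2·-9.8) = 9.30 m

Phase 2 (falling): v₀ = 0 m/s, a = -9.8 m/s².
Falls 9.30 m from rest: t = √(2·9.30/9.8) = 1.38 s; v = g·t = 13.5 m/s.
Total time = 1.38 + 1.38 = 2.76 s

2.76 s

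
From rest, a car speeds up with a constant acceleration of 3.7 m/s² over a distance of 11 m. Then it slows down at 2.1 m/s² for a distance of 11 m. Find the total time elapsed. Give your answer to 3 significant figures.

3.91 s

Phase 1 (accelerating): v₀ = 0 m/s, a = 3.7 m/s².
v² = v₀² + 2aΔx = 0² + 2·3.7·11 = 81.4 → v = 9.02 m/s
t = (v − v₀)/a = (9.02 − 0)/3.7 = 2.44 s

Phase 2 (decelerating): v₀ = 9.02 m/s, a = -2.1 m/s².
v² = v₀² + 2aΔx = 9.02² + 2·-2.1·11 = 35.2 → v = 5.93 m/s
t = (v − v₀)/a = (5.93 − 9.02)/-2.1 = 1.47 s
Total time = 2.44 + 1.47 = 3.91 s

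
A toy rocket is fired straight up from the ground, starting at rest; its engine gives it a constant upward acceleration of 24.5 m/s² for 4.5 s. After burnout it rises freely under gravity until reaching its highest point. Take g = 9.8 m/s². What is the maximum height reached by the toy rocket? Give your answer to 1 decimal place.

Phase 1 (powered ascent): v₀ = 0 m/s, a = 24.5 m/s².
v = v₀ + at = 0 + (24.5)(4.5) = 110 m/s
Δx = v₀t + ½at² = 0·4.5 + 0.5·24.5·4.5² = 248 m

Phase 2 (coasting upward): v₀ = 110 m/s, a = -9.8 m/s².
v = v₀ + at → t = (0 − 110) / -9.8 = 11.2 s
v² = v₀² + 2aΔx → Δx = (0² − 110²)/(2·-9.8) = 620 m
Maximum height = 248 + 620 = 868 m

868.2 m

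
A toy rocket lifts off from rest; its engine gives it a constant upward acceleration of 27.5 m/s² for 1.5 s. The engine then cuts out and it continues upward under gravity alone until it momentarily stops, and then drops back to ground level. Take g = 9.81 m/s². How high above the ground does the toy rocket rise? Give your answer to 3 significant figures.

118 m

Phase 1 (powered ascent): v₀ = 0 m/s, a = 27.5 m/s².
v = v₀ + at = 0 + (27.5)(1.5) = 41.2 m/s
Δx = v₀t + ½at² = 0·1.5 + 0.5·27.5·1.5² = 30.9 m

Phase 2 (coasting upward): v₀ = 41.2 m/s, a = -9.81 m/s².
v = v₀ + at → t = (0 − 41.2) / -9.81 = 4.20 s
v² = v₀² + 2aΔx → Δx = (0² − 41.2²)/(2·-9.81) = 86.7 m
Maximum height = 30.9 + 86.7 = 118 m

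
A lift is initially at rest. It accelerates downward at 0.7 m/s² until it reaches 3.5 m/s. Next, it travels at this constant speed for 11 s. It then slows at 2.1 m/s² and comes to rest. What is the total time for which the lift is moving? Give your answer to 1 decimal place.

17.7 s

Phase 1 (accelerating): v₀ = 0 m/s, a = 0.7 m/s².
v = v₀ + at → t = (3.5 − 0) / 0.7 = 5.00 s
v² = v₀² + 2aΔx → Δx = (3.5² − 0²)/(2·0.7) = 8.75 m

Phase 2 (constant speed): v₀ = 3.50 m/s, a = 0 m/s².
v = v₀ + at = 3.50 + (0)(11) = 3.50 m/s
Δx = v₀t + ½at² = 3.50·11 + 0.5·0·11² = 38.5 m

Phase 3 (decelerating): v₀ = 3.50 m/s, a = -2.1 m/s².
v = v₀ + at → t = (0 − 3.50) / -2.1 = 1.67 s
v² = v₀² + 2aΔx → Δx = (0² − 3.50²)/(2·-2.1) = 2.92 m
Total time = 5.00 + 11.0 + 1.67 = 17.7 s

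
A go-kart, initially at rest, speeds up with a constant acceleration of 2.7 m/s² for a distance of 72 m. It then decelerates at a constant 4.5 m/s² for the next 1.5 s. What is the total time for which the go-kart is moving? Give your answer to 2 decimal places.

Phase 1 (accelerating): v₀ = 0 m/s, a = 2.7 m/s².
v² = v₀² + 2aΔx = 0² + 2·2.7·72 = 389 → v = 19.7 m/s
t = (v − v₀)/a = (19.7 − 0)/2.7 = 7.30 s

Phase 2 (decelerating): v₀ = 19.7 m/s, a = -4.5 m/s².
v = v₀ + at = 19.7 + (-4.5)(1.5) = 13.0 m/s
Δx = v₀t + ½at² = 19.7·1.5 + 0.5·-4.5·1.5² = 24.5 m
Total time = 7.30 + 1.50 = 8.80 s

8.80 s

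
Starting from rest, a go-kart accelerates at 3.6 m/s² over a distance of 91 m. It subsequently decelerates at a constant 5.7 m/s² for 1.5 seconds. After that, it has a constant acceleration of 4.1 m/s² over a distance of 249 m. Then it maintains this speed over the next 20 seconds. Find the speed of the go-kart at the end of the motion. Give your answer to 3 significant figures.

48.3 m/s

Phase 1 (accelerating): v₀ = 0 m/s, a = 3.6 m/s².
v² = v₀² + 2aΔx = 0² + 2·3.6·91 = 655 → v = 25.6 m/s
t = (v − v₀)/a = (25.6 − 0)/3.6 = 7.11 s

Phase 2 (decelerating): v₀ = 25.6 m/s, a = -5.7 m/s².
v = v₀ + at = 25.6 + (-5.7)(1.5) = 17.0 m/s
Δx = v₀t + ½at² = 25.6·1.5 + 0.5·-5.7·1.5² = 32.0 m

Phase 3 (accelerating): v₀ = 17.0 m/s, a = 4.1 m/s².
v² = v₀² + 2aΔx = 17.0² + 2·4.1·249 = 2330 → v = 48.3 m/s
t = (v − v₀)/a = (48.3 − 17.0)/4.1 = 7.62 s

Phase 4 (constant speed): v₀ = 48.3 m/s, a = 0 m/s².
v = v₀ + at = 48.3 + (0)(20) = 48.3 m/s
Δx = v₀t + ½at² = 48.3·20 + 0.5·0·20² = 966 m
Final speed = 48.3 m/s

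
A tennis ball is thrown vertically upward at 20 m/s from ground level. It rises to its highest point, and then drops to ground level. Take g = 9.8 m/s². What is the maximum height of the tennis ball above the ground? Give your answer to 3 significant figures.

Phase 1 (rising): v₀ = 20.0 m/s, a = -9.8 m/s².
v = v₀ + at → t = (0 − 20.0) / -9.8 = 2.04 s
v² = v₀² + 2aΔx → Δx = (0² − 20.0²)/(2·-9.8) = 20.4 m
Maximum height = 20.4 m

20.4 m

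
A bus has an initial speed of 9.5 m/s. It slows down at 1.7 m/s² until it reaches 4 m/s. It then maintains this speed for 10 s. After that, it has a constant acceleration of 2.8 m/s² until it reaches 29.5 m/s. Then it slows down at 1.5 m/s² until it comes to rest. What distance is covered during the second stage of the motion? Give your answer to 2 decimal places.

Phase 1 (decelerating): v₀ = 9.50 m/s, a = -1.7 m/s².
v = v₀ + at → t = (4 − 9.50) / -1.7 = 3.24 s
v² = v₀² + 2aΔx → Δx = (4² − 9.50²)/(2·-1.7) = 21.8 m

Phase 2 (constant speed): v₀ = 4.00 m/s, a = 0 m/s².
v = v₀ + at = 4.00 + (0)(10) = 4.00 m/s
Δx = v₀t + ½at² = 4.00·10 + 0.5·0·10² = 40.0 m
Distance in phase 2 = 40.0 m

40.00 m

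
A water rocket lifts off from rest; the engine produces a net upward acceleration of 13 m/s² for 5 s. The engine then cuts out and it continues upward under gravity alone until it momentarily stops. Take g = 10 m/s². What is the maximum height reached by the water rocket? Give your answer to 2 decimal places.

373.75 m

Phase 1 (powered ascent): v₀ = 0 m/s, a = 13 m/s².
v = v₀ + at = 0 + (13)(5) = 65.0 m/s
Δx = v₀t + ½at² = 0·5 + 0.5·13·5² = 162 m

Phase 2 (coasting upward): v₀ = 65.0 m/s, a = -10 m/s².
v = v₀ + at → t = (0 − 65.0) / -10 = 6.50 s
v² = v₀² + 2aΔx → Δx = (0² − 65.0²)/(2·-10) = 211 m
Maximum height = 162 + 211 = 374 m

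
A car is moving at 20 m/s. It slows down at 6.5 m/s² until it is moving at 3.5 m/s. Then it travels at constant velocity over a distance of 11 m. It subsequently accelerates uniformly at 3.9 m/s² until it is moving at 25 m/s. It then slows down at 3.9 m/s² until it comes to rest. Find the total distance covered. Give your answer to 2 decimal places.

199.51 m

Phase 1 (decelerating): v₀ = 20.0 m/s, a = -6.5 m/s².
v = v₀ + at → t = (3.5 − 20.0) / -6.5 = 2.54 s
v² = v₀² + 2aΔx → Δx = (3.5² − 20.0²)/(2·-6.5) = 29.8 m

Phase 2 (constant speed): v₀ = 3.50 m/s, a = 0 m/s².
Constant speed: t = d/v = 11/3.50 = 3.14 s

Phase 3 (accelerating): v₀ = 3.50 m/s, a = 3.9 m/s².
v = v₀ + at → t = (25 − 3.50) / 3.9 = 5.51 s
v² = v₀² + 2aΔx → Δx = (25² − 3.50²)/(2·3.9) = 78.6 m

Phase 4 (decelerating): v₀ = 25.0 m/s, a = -3.9 m/s².
v = v₀ + at → t = (0 − 25.0) / -3.9 = 6.41 s
v² = v₀² + 2aΔx → Δx = (0² − 25.0²)/(2·-3.9) = 80.1 m
Total distance = 29.8 + 11.0 + 78.6 + 80.1 = 200 m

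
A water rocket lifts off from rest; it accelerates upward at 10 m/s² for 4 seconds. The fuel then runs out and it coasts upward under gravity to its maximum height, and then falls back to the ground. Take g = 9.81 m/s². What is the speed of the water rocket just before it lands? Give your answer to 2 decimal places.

Phase 1 (powered ascent): v₀ = 0 m/s, a = 10 m/s².
v = v₀ + at = 0 + (10)(4) = 40.0 m/s
Δx = v₀t + ½at² = 0·4 + 0.5·10·4² = 80.0 m

Phase 2 (coasting upward): v₀ = 40.0 m/s, a = -9.81 m/s².
v = v₀ + at → t = (0 − 40.0) / -9.81 = 4.08 s
v² = v₀² + 2aΔx → Δx = (0² − 40.0²)/(2·-9.81) = 81.5 m

Phase 3 (free fall): v₀ = 0 m/s, a = -9.81 m/s².
Falls 162 m from rest: t = √(2·162/9.81) = 5.74 s; v = g·t = 56.3 m/s.
Impact speed = 56.3 m/s

56.30 m/s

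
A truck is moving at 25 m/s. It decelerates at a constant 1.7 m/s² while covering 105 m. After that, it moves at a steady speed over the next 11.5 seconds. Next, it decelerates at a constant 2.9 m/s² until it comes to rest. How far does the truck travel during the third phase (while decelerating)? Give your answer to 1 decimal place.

Phase 1 (decelerating): v₀ = 25.0 m/s, a = -1.7 m/s².
v² = v₀² + 2aΔx = 25.0² + 2·-1.7·105 = 268 → v = 16.4 m/s
t = (v − v₀)/a = (16.4 − 25.0)/-1.7 = 5.08 s

Phase 2 (constant speed): v₀ = 16.4 m/s, a = 0 m/s².
v = v₀ + at = 16.4 + (0)(11.5) = 16.4 m/s
Δx = v₀t + ½at² = 16.4·11.5 + 0.5·0·11.5² = 188 m

Phase 3 (decelerating): v₀ = 16.4 m/s, a = -2.9 m/s².
v = v₀ + at → t = (0 − 16.4) / -2.9 = 5.65 s
v² = v₀² + 2aΔx → Δx = (0² − 16.4²)/(2·-2.9) = 46.2 m
Distance in phase 3 = 46.2 m

46.2 m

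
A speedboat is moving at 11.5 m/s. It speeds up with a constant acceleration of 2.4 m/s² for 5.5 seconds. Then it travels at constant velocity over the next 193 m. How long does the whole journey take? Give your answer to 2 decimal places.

Phase 1 (accelerating): v₀ = 11.5 m/s, a = 2.4 m/s².
v = v₀ + at = 11.5 + (2.4)(5.5) = 24.7 m/s
Δx = v₀t + ½at² = 11.5·5.5 + 0.5·2.4·5.5² = 99.5 m

Phase 2 (constant speed): v₀ = 24.7 m/s, a = 0 m/s².
Constant speed: t = d/v = 193/24.7 = 7.81 s
Total time = 5.50 + 7.81 = 13.3 s

13.31 s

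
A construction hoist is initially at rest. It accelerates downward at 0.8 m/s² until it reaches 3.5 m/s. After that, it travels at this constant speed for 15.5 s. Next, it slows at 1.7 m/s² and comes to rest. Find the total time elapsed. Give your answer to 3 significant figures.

Phase 1 (accelerating): v₀ = 0 m/s, a = 0.8 m/s².
v = v₀ + at → t = (3.5 − 0) / 0.8 = 4.38 s
v² = v₀² + 2aΔx → Δx = (3.5² − 0²)/(2·0.8) = 7.66 m

Phase 2 (constant speed): v₀ = 3.50 m/s, a = 0 m/s².
v = v₀ + at = 3.50 + (0)(15.5) = 3.50 m/s
Δx = v₀t + ½at² = 3.50·15.5 + 0.5·0·15.5² = 54.2 m

Phase 3 (decelerating): v₀ = 3.50 m/s, a = -1.7 m/s².
v = v₀ + at → t = (0 − 3.50) / -1.7 = 2.06 s
v² = v₀² + 2aΔx → Δx = (0² − 3.50²)/(2·-1.7) = 3.60 m
Total time = 4.38 + 15.5 + 2.06 = 21.9 s

21.9 s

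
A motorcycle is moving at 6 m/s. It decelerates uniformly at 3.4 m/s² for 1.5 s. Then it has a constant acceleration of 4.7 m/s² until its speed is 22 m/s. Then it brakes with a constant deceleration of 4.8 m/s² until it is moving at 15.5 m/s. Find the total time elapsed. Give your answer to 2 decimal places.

Phase 1 (decelerating): v₀ = 6.00 m/s, a = -3.4 m/s².
v = v₀ + at = 6.00 + (-3.4)(1.5) = 0.900 m/s
Δx = v₀t + ½at² = 6.00·1.5 + 0.5·-3.4·1.5² = 5.18 m

Phase 2 (accelerating): v₀ = 0.900 m/s, a = 4.7 m/s².
v = v₀ + at → t = (22 − 0.900) / 4.7 = 4.49 s
v² = v₀² + 2aΔx → Δx = (22² − 0.900²)/(2·4.7) = 51.4 m

Phase 3 (decelerating): v₀ = 22.0 m/s, a = -4.8 m/s².
v = v₀ + at → t = (15.5 − 22.0) / -4.8 = 1.35 s
v² = v₀² + 2aΔx → Δx = (15.5² − 22.0²)/(2·-4.8) = 25.4 m
Total time = 1.50 + 4.49 + 1.35 = 7.34 s

7.34 s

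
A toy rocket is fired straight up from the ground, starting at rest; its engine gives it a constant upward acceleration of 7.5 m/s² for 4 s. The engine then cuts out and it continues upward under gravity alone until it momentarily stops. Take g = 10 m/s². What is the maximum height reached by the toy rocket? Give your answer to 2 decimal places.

Phase 1 (powered ascent): v₀ = 0 m/s, a = 7.5 m/s².
v = v₀ + at = 0 + (7.5)(4) = 30.0 m/s
Δx = v₀t + ½at² = 0·4 + 0.5·7.5·4² = 60.0 m

Phase 2 (coasting upward): v₀ = 30.0 m/s, a = -10 m/s².
v = v₀ + at → t = (0 − 30.0) / -10 = 3.00 s
v² = v₀² + 2aΔx → Δx = (0² − 30.0²)/(2·-10) = 45.0 m
Maximum height = 60.0 + 45.0 = 105 m

105.00 m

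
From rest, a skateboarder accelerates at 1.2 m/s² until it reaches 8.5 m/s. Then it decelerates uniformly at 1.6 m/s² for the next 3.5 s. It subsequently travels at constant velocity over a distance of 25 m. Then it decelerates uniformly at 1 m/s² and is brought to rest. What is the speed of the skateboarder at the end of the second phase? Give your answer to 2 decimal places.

Phase 1 (accelerating): v₀ = 0 m/s, a = 1.2 m/s².
v = v₀ + at → t = (8.5 − 0) / 1.2 = 7.08 s
v² = v₀² + 2aΔx → Δx = (8.5² − 0²)/(2·1.2) = 30.1 m

Phase 2 (decelerating): v₀ = 8.50 m/s, a = -1.6 m/s².
v = v₀ + at = 8.50 + (-1.6)(3.5) = 2.90 m/s
Δx = v₀t + ½at² = 8.50·3.5 + 0.5·-1.6·3.5² = 19.9 m
Speed at end of phase 2 = 2.90 m/s

2.90 m/s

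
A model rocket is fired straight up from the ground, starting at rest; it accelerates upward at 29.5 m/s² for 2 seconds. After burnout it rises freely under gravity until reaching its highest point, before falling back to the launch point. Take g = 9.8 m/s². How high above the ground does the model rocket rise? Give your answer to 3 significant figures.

Phase 1 (powered ascent): v₀ = 0 m/s, a = 29.5 m/s².
v = v₀ + at = 0 + (29.5)(2) = 59.0 m/s
Δx = v₀t + ½at² = 0·2 + 0.5·29.5·2² = 59.0 m

Phase 2 (coasting upward): v₀ = 59.0 m/s, a = -9.8 m/s².
v = v₀ + at → t = (0 − 59.0) / -9.8 = 6.02 s
v² = v₀² + 2aΔx → Δx = (0² − 59.0²)/(2·-9.8) = 178 m
Maximum height = 59.0 + 178 = 237 m

237 m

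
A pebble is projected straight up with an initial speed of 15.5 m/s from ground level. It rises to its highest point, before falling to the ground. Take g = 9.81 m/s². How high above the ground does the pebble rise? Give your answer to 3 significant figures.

Phase 1 (rising): v₀ = 15.5 m/s, a = -9.81 m/s².
v = v₀ + at → t = (0 − 15.5) / -9.81 = 1.58 s
v² = v₀² + 2aΔx → Δx = (0² − 15.5²)/(2·-9.81) = 12.2 m
Maximum height = 12.2 m

12.2 m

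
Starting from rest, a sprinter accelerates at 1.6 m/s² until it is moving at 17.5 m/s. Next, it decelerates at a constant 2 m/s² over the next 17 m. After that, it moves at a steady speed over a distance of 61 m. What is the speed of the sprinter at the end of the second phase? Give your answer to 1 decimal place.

Phase 1 (accelerating): v₀ = 0 m/s, a = 1.6 m/s².
v = v₀ + at → t = (17.5 − 0) / 1.6 = 10.9 s
v² = v₀² + 2aΔx → Δx = (17.5² − 0²)/(2·1.6) = 95.7 m

Phase 2 (decelerating): v₀ = 17.5 m/s, a = -2 m/s².
v² = v₀² + 2aΔx = 17.5² + 2·-2·17 = 238 → v = 15.4 m/s
t = (v − v₀)/a = (15.4 − 17.5)/-2 = 1.03 s
Speed at end of phase 2 = 15.4 m/s

15.4 m/s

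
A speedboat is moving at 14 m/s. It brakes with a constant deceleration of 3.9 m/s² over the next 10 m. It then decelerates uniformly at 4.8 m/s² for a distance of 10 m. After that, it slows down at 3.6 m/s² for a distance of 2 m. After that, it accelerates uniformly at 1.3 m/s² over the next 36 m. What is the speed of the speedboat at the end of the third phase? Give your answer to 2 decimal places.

Phase 1 (decelerating): v₀ = 14.0 m/s, a = -3.9 m/s².
v² = v₀² + 2aΔx = 14.0² + 2·-3.9·10 = 118 → v = 10.9 m/s
t = (v − v₀)/a = (10.9 − 14.0)/-3.9 = 0.804 s

Phase 2 (decelerating): v₀ = 10.9 m/s, a = -4.8 m/s².
v² = v₀² + 2aΔx = 10.9² + 2·-4.8·10 = 22.0 → v = 4.69 m/s
t = (v − v₀)/a = (4.69 − 10.9)/-4.8 = 1.29 s

Phase 3 (decelerating): v₀ = 4.69 m/s, a = -3.6 m/s².
v² = v₀² + 2aΔx = 4.69² + 2·-3.6·2 = 7.60 → v = 2.76 m/s
t = (v − v₀)/a = (2.76 − 4.69)/-3.6 = 0.537 s
Speed at end of phase 3 = 2.76 m/s

2.76 m/s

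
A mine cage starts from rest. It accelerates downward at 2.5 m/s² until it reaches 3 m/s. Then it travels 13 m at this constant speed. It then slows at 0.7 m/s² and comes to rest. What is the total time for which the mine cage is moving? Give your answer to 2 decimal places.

Phase 1 (accelerating): v₀ = 0 m/s, a = 2.5 m/s².
v = v₀ + at → t = (3 − 0) / 2.5 = 1.20 s
v² = v₀² + 2aΔx → Δx = (3² − 0²)/(2·2.5) = 1.80 m

Phase 2 (constant speed): v₀ = 3.00 m/s, a = 0 m/s².
Constant speed: t = d/v = 13/3.00 = 4.33 s

Phase 3 (decelerating): v₀ = 3.00 m/s, a = -0.7 m/s².
v = v₀ + at → t = (0 − 3.00) / -0.7 = 4.29 s
v² = v₀² + 2aΔx → Δx = (0² − 3.00²)/(2·-0.7) = 6.43 m
Total time = 1.20 + 4.33 + 4.29 = 9.82 s

9.82 s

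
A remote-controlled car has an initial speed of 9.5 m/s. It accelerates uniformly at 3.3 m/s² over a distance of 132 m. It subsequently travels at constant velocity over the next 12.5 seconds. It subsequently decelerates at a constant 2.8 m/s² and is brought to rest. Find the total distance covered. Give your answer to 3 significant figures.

691 m

Phase 1 (accelerating): v₀ = 9.50 m/s, a = 3.3 m/s².
v² = v₀² + 2aΔx = 9.50² + 2·3.3·132 = 961 → v = 31.0 m/s
t = (v − v₀)/a = (31.0 − 9.50)/3.3 = 6.52 s

Phase 2 (constant speed): v₀ = 31.0 m/s, a = 0 m/s².
v = v₀ + at = 31.0 + (0)(12.5) = 31.0 m/s
Δx = v₀t + ½at² = 31.0·12.5 + 0.5·0·12.5² = 388 m

Phase 3 (decelerating): v₀ = 31.0 m/s, a = -2.8 m/s².
v = v₀ + at → t = (0 − 31.0) / -2.8 = 11.1 s
v² = v₀² + 2aΔx → Δx = (0² − 31.0²)/(2·-2.8) = 172 m
Total distance = 132 + 388 + 172 = 691 m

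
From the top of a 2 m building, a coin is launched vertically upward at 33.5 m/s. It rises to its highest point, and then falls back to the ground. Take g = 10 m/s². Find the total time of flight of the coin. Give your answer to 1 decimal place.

Phase 1 (rising): v₀ = 33.5 m/s, a = -10 m/s².
v = v₀ + at → t = (0 − 33.5) / -10 = 3.35 s
v² = v₀² + 2aΔx → Δx = (0² − 33.5²)/(2·-10) = 56.1 m

Phase 2 (falling): v₀ = 0 m/s, a = -10 m/s².
Falls 58.1 m from rest: t = √(2·58.1/10) = 3.41 s; v = g·t = 34.1 m/s.
Total time = 3.35 + 3.41 = 6.76 s

6.8 s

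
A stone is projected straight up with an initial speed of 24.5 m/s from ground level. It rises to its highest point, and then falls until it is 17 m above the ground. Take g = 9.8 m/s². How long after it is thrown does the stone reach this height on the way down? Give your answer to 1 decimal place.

Phase 1 (rising): v₀ = 24.5 m/s, a = -9.8 m/s².
v = v₀ + at → t = (0 − 24.5) / -9.8 = 2.50 s
v² = v₀² + 2aΔx → Δx = (0² − 24.5²)/(2·-9.8) = 30.6 m

Phase 2 (falling): v₀ = 0 m/s, a = -9.8 m/s².
Falls 13.6 m from rest: t = √(2·13.6/9.8) = 1.67 s; v = g·t = 16.3 m/s.
Total time = 2.50 + 1.67 = 4.17 s

4.2 s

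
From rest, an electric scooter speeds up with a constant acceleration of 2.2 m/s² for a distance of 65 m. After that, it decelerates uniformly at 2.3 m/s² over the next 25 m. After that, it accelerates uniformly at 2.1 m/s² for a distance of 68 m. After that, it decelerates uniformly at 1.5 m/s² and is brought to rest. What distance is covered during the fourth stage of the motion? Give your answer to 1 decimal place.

Phase 1 (accelerating): v₀ = 0 m/s, a = 2.2 m/s².
v² = v₀² + 2aΔx = 0² + 2·2.2·65 = 286 → v = 16.9 m/s
t = (v − v₀)/a = (16.9 − 0)/2.2 = 7.69 s

Phase 2 (decelerating): v₀ = 16.9 m/s, a = -2.3 m/s².
v² = v₀² + 2aΔx = 16.9² + 2·-2.3·25 = 171 → v = 13.1 m/s
t = (v − v₀)/a = (13.1 − 16.9)/-2.3 = 1.67 s

Phase 3 (accelerating): v₀ = 13.1 m/s, a = 2.1 m/s².
v² = v₀² + 2aΔx = 13.1² + 2·2.1·68 = 457 → v = 21.4 m/s
t = (v − v₀)/a = (21.4 − 13.1)/2.1 = 3.95 s

Phase 4 (decelerating): v₀ = 21.4 m/s, a = -1.5 m/s².
v = v₀ + at → t = (0 − 21.4) / -1.5 = 14.2 s
v² = v₀² + 2aΔx → Δx = (0² − 21.4²)/(2·-1.5) = 152 m
Distance in phase 4 = 152 m

152.2 m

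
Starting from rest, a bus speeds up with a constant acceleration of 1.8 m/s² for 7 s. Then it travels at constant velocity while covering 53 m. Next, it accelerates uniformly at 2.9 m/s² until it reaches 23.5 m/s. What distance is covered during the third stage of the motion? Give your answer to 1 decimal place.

Phase 1 (accelerating): v₀ = 0 m/s, a = 1.8 m/s².
v = v₀ + at = 0 + (1.8)(7) = 12.6 m/s
Δx = v₀t + ½at² = 0·7 + 0.5·1.8·7² = 44.1 m

Phase 2 (constant speed): v₀ = 12.6 m/s, a = 0 m/s².
Constant speed: t = d/v = 53/12.6 = 4.21 s

Phase 3 (accelerating): v₀ = 12.6 m/s, a = 2.9 m/s².
v = v₀ + at → t = (23.5 − 12.6) / 2.9 = 3.76 s
v² = v₀² + 2aΔx → Δx = (23.5² − 12.6²)/(2·2.9) = 67.8 m
Distance in phase 3 = 67.8 m

67.8 m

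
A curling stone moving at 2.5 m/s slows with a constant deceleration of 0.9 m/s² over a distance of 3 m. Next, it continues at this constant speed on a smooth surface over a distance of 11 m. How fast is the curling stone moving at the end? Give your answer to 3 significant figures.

Phase 1 (decelerating): v₀ = 2.50 m/s, a = -0.9 m/s².
v² = v₀² + 2aΔx = 2.50² + 2·-0.9·3 = 0.850 → v = 0.922 m/s
t = (v − v₀)/a = (0.922 − 2.50)/-0.9 = 1.75 s

Phase 2 (constant speed): v₀ = 0.922 m/s, a = 0 m/s².
Constant speed: t = d/v = 11/0.922 = 11.9 s
Final speed = 0.922 m/s

0.922 m/s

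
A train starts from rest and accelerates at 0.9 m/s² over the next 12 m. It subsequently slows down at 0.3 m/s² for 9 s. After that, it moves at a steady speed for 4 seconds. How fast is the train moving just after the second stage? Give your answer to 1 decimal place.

1.9 m/s

Phase 1 (accelerating): v₀ = 0 m/s, a = 0.9 m/s².
v² = v₀² + 2aΔx = 0² + 2·0.9·12 = 21.6 → v = 4.65 m/s
t = (v − v₀)/a = (4.65 − 0)/0.9 = 5.16 s

Phase 2 (decelerating): v₀ = 4.65 m/s, a = -0.3 m/s².
v = v₀ + at = 4.65 + (-0.3)(9) = 1.95 m/s
Δx = v₀t + ½at² = 4.65·9 + 0.5·-0.3·9² = 29.7 m
Speed at end of phase 2 = 1.95 m/s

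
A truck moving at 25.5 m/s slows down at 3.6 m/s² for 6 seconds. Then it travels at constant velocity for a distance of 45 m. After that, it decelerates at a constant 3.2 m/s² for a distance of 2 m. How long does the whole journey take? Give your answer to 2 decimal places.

18.27 s

Phase 1 (decelerating): v₀ = 25.5 m/s, a = -3.6 m/s².
v = v₀ + at = 25.5 + (-3.6)(6) = 3.90 m/s
Δx = v₀t + ½at² = 25.5·6 + 0.5·-3.6·6² = 88.2 m

Phase 2 (constant speed): v₀ = 3.90 m/s, a = 0 m/s².
Constant speed: t = d/v = 45/3.90 = 11.5 s

Phase 3 (decelerating): v₀ = 3.90 m/s, a = -3.2 m/s².
v² = v₀² + 2aΔx = 3.90² + 2·-3.2·2 = 2.41 → v = 1.55 m/s
t = (v − v₀)/a = (1.55 − 3.90)/-3.2 = 0.734 s
Total time = 6.00 + 11.5 + 0.734 = 18.3 s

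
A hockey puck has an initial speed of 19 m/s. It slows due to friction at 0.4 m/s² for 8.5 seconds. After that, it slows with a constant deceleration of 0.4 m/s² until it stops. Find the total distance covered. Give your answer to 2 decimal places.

Phase 1 (decelerating): v₀ = 19.0 m/s, a = -0.4 m/s².
v = v₀ + at = 19.0 + (-0.4)(8.5) = 15.6 m/s
Δx = v₀t + ½at² = 19.0·8.5 + 0.5·-0.4·8.5² = 147 m

Phase 2 (decelerating): v₀ = 15.6 m/s, a = -0.4 m/s².
v = v₀ + at → t = (0 − 15.6) / -0.4 = 39.0 s
v² = v₀² + 2aΔx → Δx = (0² − 15.6²)/(2·-0.4) = 304 m
Total distance = 147 + 304 = 451 m

451.25 m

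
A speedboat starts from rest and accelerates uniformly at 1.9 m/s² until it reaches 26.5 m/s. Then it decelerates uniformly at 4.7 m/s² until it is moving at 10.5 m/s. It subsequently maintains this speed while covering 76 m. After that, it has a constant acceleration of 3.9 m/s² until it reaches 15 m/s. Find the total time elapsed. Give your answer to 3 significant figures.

25.7 s

Phase 1 (accelerating): v₀ = 0 m/s, a = 1.9 m/s².
v = v₀ + at → t = (26.5 − 0) / 1.9 = 13.9 s
v² = v₀² + 2aΔx → Δx = (26.5² − 0²)/(2·1.9) = 185 m

Phase 2 (decelerating): v₀ = 26.5 m/s, a = -4.7 m/s².
v = v₀ + at → t = (10.5 − 26.5) / -4.7 = 3.40 s
v² = v₀² + 2aΔx → Δx = (10.5² − 26.5²)/(2·-4.7) = 63.0 m

Phase 3 (constant speed): v₀ = 10.5 m/s, a = 0 m/s².
Constant speed: t = d/v = 76/10.5 = 7.24 s

Phase 4 (accelerating): v₀ = 10.5 m/s, a = 3.9 m/s².
v = v₀ + at → t = (15 − 10.5) / 3.9 = 1.15 s
v² = v₀² + 2aΔx → Δx = (15² − 10.5²)/(2·3.9) = 14.7 m
Total time = 13.9 + 3.40 + 7.24 + 1.15 = 25.7 s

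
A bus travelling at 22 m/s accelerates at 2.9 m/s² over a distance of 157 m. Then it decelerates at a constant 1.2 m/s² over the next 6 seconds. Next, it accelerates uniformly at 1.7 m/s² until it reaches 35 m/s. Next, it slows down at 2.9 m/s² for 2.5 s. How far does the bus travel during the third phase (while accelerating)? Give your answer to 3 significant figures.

Phase 1 (accelerating): v₀ = 22.0 m/s, a = 2.9 m/s².
v² = v₀² + 2aΔx = 22.0² + 2·2.9·157 = 1390 → v = 37.3 m/s
t = (v − v₀)/a = (37.3 − 22.0)/2.9 = 5.29 s

Phase 2 (decelerating): v₀ = 37.3 m/s, a = -1.2 m/s².
v = v₀ + at = 37.3 + (-1.2)(6) = 30.1 m/s
Δx = v₀t + ½at² = 37.3·6 + 0.5·-1.2·6² = 202 m

Phase 3 (accelerating): v₀ = 30.1 m/s, a = 1.7 m/s².
v = v₀ + at → t = (35 − 30.1) / 1.7 = 2.86 s
v² = v₀² + 2aΔx → Δx = (35² − 30.1²)/(2·1.7) = 93.0 m
Distance in phase 3 = 93.0 m

93.0 m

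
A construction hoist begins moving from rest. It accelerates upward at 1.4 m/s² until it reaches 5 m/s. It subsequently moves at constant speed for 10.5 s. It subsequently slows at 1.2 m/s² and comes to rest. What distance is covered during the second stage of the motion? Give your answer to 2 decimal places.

52.50 m

Phase 1 (accelerating): v₀ = 0 m/s, a = 1.4 m/s².
v = v₀ + at → t = (5 − 0) / 1.4 = 3.57 s
v² = v₀² + 2aΔx → Δx = (5² − 0²)/(2·1.4) = 8.93 m

Phase 2 (constant speed): v₀ = 5.00 m/s, a = 0 m/s².
v = v₀ + at = 5.00 + (0)(10.5) = 5.00 m/s
Δx = v₀t + ½at² = 5.00·10.5 + 0.5·0·10.5² = 52.5 m
Distance in phase 2 = 52.5 m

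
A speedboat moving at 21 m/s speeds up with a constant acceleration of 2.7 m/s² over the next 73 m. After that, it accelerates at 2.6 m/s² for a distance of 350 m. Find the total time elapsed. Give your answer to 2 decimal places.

Phase 1 (accelerating): v₀ = 21.0 m/s, a = 2.7 m/s².
v² = v₀² + 2aΔx = 21.0² + 2·2.7·73 = 835 → v = 28.9 m/s
t = (v − v₀)/a = (28.9 − 21.0)/2.7 = 2.93 s

Phase 2 (accelerating): v₀ = 28.9 m/s, a = 2.6 m/s².
v² = v₀² + 2aΔx = 28.9² + 2·2.6·350 = 2660 → v = 51.5 m/s
t = (v − v₀)/a = (51.5 − 28.9)/2.6 = 8.70 s
Total time = 2.93 + 8.70 = 11.6 s

11.63 s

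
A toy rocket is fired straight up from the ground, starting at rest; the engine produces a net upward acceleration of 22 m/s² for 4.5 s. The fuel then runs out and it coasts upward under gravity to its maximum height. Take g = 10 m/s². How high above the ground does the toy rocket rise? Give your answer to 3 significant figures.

Phase 1 (powered ascent): v₀ = 0 m/s, a = 22 m/s².
v = v₀ + at = 0 + (22)(4.5) = 99.0 m/s
Δx = v₀t + ½at² = 0·4.5 + 0.5·22·4.5² = 223 m

Phase 2 (coasting upward): v₀ = 99.0 m/s, a = -10 m/s².
v = v₀ + at → t = (0 − 99.0) / -10 = 9.90 s
v² = v₀² + 2aΔx → Δx = (0² − 99.0²)/(2·-10) = 490 m
Maximum height = 223 + 490 = 713 m

713 m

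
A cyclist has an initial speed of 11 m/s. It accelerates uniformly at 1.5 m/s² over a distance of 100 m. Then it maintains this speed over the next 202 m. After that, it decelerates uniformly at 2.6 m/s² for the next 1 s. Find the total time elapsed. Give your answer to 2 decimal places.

Phase 1 (accelerating): v₀ = 11.0 m/s, a = 1.5 m/s².
v² = v₀² + 2aΔx = 11.0² + 2·1.5·100 = 421 → v = 20.5 m/s
t = (v − v₀)/a = (20.5 − 11.0)/1.5 = 6.35 s

Phase 2 (constant speed): v₀ = 20.5 m/s, a = 0 m/s².
Constant speed: t = d/v = 202/20.5 = 9.84 s

Phase 3 (decelerating): v₀ = 20.5 m/s, a = -2.6 m/s².
v = v₀ + at = 20.5 + (-2.6)(1) = 17.9 m/s
Δx = v₀t + ½at² = 20.5·1 + 0.5·-2.6·1² = 19.2 m
Total time = 6.35 + 9.84 + 1.00 = 17.2 s

17.19 s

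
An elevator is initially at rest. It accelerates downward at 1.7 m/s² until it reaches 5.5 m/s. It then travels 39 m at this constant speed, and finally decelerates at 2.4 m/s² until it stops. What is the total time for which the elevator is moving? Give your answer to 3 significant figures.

12.6 s

Phase 1 (accelerating): v₀ = 0 m/s, a = 1.7 m/s².
v = v₀ + at → t = (5.5 − 0) / 1.7 = 3.24 s
v² = v₀² + 2aΔx → Δx = (5.5² − 0²)/(2·1.7) = 8.90 m

Phase 2 (constant speed): v₀ = 5.50 m/s, a = 0 m/s².
Constant speed: t = d/v = 39/5.50 = 7.09 s

Phase 3 (decelerating): v₀ = 5.50 m/s, a = -2.4 m/s².
v = v₀ + at → t = (0 − 5.50) / -2.4 = 2.29 s
v² = v₀² + 2aΔx → Δx = (0² − 5.50²)/(2·-2.4) = 6.30 m
Total time = 3.24 + 7.09 + 2.29 = 12.6 s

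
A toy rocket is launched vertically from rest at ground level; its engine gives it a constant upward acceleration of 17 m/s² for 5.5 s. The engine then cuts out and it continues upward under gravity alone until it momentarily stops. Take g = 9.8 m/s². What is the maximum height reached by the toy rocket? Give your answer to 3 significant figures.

703 m

Phase 1 (powered ascent): v₀ = 0 m/s, a = 17 m/s².
v = v₀ + at = 0 + (17)(5.5) = 93.5 m/s
Δx = v₀t + ½at² = 0·5.5 + 0.5·17·5.5² = 257 m

Phase 2 (coasting upward): v₀ = 93.5 m/s, a = -9.8 m/s².
v = v₀ + at → t = (0 − 93.5) / -9.8 = 9.54 s
v² = v₀² + 2aΔx → Δx = (0² − 93.5²)/(2·-9.8) = 446 m
Maximum height = 257 + 446 = 703 m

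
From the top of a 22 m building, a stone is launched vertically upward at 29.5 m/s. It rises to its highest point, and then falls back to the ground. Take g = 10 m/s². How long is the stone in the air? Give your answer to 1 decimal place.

6.6 s

Phase 1 (rising): v₀ = 29.5 m/s, a = -10 m/s².
v = v₀ + at → t = (0 − 29.5) / -10 = 2.95 s
v² = v₀² + 2aΔx → Δx = (0² − 29.5²)/(2·-10) = 43.5 m

Phase 2 (falling): v₀ = 0 m/s, a = -10 m/s².
Falls 65.5 m from rest: t = √(2·65.5/10) = 3.62 s; v = g·t = 36.2 m/s.
Total time = 2.95 + 3.62 = 6.57 s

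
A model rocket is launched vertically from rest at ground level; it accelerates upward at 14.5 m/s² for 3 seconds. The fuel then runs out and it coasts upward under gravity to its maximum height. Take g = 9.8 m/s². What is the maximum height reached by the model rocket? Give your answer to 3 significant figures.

Phase 1 (powered ascent): v₀ = 0 m/s, a = 14.5 m/s².
v = v₀ + at = 0 + (14.5)(3) = 43.5 m/s
Δx = v₀t + ½at² = 0·3 + 0.5·14.5·3² = 65.2 m

Phase 2 (coasting upward): v₀ = 43.5 m/s, a = -9.8 m/s².
v = v₀ + at → t = (0 − 43.5) / -9.8 = 4.44 s
v² = v₀² + 2aΔx → Δx = (0² − 43.5²)/(2·-9.8) = 96.5 m
Maximum height = 65.2 + 96.5 = 162 m

162 m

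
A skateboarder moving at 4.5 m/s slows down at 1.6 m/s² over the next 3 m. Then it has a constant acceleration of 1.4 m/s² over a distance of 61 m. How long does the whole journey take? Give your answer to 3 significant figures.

8.06 s

Phase 1 (decelerating): v₀ = 4.50 m/s, a = -1.6 m/s².
v² = v₀² + 2aΔx = 4.50² + 2·-1.6·3 = 10.6 → v = 3.26 m/s
t = (v − v₀)/a = (3.26 − 4.50)/-1.6 = 0.773 s

Phase 2 (accelerating): v₀ = 3.26 m/s, a = 1.4 m/s².
v² = v₀² + 2aΔx = 3.26² + 2·1.4·61 = 181 → v = 13.5 m/s
t = (v − v₀)/a = (13.5 − 3.26)/1.4 = 7.29 s
Total time = 0.773 + 7.29 = 8.06 s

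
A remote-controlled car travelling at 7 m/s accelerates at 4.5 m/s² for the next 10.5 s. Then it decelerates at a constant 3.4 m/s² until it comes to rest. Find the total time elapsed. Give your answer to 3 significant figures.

Phase 1 (accelerating): v₀ = 7.00 m/s, a = 4.5 m/s².
v = v₀ + at = 7.00 + (4.5)(10.5) = 54.2 m/s
Δx = v₀t + ½at² = 7.00·10.5 + 0.5·4.5·10.5² = 322 m

Phase 2 (decelerating): v₀ = 54.2 m/s, a = -3.4 m/s².
v = v₀ + at → t = (0 − 54.2) / -3.4 = 16.0 s
v² = v₀² + 2aΔx → Δx = (0² − 54.2²)/(2·-3.4) = 433 m
Total time = 10.5 + 16.0 = 26.5 s

26.5 s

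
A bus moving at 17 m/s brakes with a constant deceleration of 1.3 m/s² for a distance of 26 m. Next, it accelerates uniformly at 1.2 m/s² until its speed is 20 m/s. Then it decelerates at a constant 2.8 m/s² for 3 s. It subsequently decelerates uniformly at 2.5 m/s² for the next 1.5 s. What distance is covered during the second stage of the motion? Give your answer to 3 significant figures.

Phase 1 (decelerating): v₀ = 17.0 m/s, a = -1.3 m/s².
v² = v₀² + 2aΔx = 17.0² + 2·-1.3·26 = 221 → v = 14.9 m/s
t = (v − v₀)/a = (14.9 − 17.0)/-1.3 = 1.63 s

Phase 2 (accelerating): v₀ = 14.9 m/s, a = 1.2 m/s².
v = v₀ + at → t = (20 − 14.9) / 1.2 = 4.27 s
v² = v₀² + 2aΔx → Δx = (20² − 14.9²)/(2·1.2) = 74.4 m
Distance in phase 2 = 74.4 m

74.4 m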